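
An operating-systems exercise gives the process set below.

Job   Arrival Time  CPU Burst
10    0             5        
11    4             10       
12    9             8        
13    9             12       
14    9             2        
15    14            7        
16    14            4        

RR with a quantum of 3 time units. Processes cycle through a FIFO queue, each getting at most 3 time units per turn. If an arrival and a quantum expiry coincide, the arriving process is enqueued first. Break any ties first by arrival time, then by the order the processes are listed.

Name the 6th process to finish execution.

Gantt: | 10 0-5 | 11 5-11 | 12 11-14 | 13 14-17 | 14 17-19 | 11 19-22 | 15 22-25 | 16 25-28 | 12 28-31 | 13 31-34 | 11 34-35 | 15 35-38 | 16 38-39 | 12 39-41 | 13 41-44 | 15 44-45 | 13 45-48 |
Completion: 10=5  11=35  12=41  13=48  14=19  15=45  16=39
Finish order: 10 → 14 → 11 → 16 → 12 → 15 → 13

15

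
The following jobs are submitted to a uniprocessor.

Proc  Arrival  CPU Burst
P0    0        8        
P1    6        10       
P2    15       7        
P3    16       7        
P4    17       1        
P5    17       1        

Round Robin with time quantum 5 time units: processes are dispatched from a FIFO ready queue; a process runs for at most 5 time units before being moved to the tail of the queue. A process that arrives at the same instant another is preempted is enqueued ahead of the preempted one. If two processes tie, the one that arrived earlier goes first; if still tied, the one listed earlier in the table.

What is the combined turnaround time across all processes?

80

Timeline: | P0 0-8 | P1 8-18 | P2 18-23 | P3 23-28 | P4 28-29 | P5 29-30 | P2 30-32 | P3 32-34 |
Completion: P0=8  P1=18  P2=32  P3=34  P4=29  P5=30
Turnaround (C−A): P0=8  P1=12  P2=17  P3=18  P4=12  P5=13
Turnaround = completion − arrival: P0=8, P1=12, P2=17, P3=18, P4=12, P5=13
Total turnaround = 8 + 12 + 17 + 18 + 12 + 13 = 80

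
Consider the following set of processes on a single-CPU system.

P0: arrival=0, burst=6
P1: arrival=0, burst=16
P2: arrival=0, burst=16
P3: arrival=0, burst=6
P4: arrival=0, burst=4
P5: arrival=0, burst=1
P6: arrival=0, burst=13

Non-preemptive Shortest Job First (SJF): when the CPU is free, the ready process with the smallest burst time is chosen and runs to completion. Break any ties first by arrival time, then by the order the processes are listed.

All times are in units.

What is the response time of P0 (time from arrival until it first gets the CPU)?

Timeline: | P5 0-1 | P4 1-5 | P0 5-11 | P3 11-17 | P6 17-30 | P1 30-46 | P2 46-62 |
Completion: P0=11  P1=46  P2=62  P3=17  P4=5  P5=1  P6=30
Response(P0) = first start − arrival = 5 − 0 = 5

5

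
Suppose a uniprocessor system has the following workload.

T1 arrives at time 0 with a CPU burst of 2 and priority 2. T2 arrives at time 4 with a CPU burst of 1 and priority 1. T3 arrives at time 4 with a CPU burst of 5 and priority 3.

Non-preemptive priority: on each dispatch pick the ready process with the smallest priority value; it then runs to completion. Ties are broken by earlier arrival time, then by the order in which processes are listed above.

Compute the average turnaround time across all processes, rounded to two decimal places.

Gantt: | T1 0-2 | idle 2-4 | T2 4-5 | T3 5-10 |
Completion: T1=2  T2=5  T3=10
Turnaround times: T1=2, T2=1, T3=6
Average turnaround = (2+1+6) / 3 = 9/3 = 3.00

3.00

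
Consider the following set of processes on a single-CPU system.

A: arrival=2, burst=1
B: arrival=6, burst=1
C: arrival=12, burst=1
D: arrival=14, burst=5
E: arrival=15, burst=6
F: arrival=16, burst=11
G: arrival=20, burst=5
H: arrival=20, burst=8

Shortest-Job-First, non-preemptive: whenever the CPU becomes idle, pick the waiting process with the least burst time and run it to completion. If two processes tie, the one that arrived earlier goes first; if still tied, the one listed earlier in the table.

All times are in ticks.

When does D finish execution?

19

Timeline: | idle 0-2 | A 2-3 | idle 3-6 | B 6-7 | idle 7-12 | C 12-13 | idle 13-14 | D 14-19 | E 19-25 | G 25-30 | H 30-38 | F 38-49 |
Completion: A=3  B=7  C=13  D=19  E=25  F=49  G=30  H=38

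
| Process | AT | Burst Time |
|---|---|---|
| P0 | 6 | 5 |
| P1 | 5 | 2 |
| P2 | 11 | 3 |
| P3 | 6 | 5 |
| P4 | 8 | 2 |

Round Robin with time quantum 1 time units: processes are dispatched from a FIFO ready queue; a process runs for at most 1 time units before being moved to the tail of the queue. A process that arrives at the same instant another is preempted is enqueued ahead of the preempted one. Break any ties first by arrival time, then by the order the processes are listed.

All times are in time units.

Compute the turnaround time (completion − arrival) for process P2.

Schedule: | idle 0-5 | P1 5-6 | P0 6-7 | P3 7-8 | P1 8-9 | P0 9-10 | P4 10-11 | P3 11-12 | P0 12-13 | P2 13-14 | P4 14-15 | P3 15-16 | P0 16-17 | P2 17-18 | P3 18-19 | P0 19-20 | P2 20-21 | P3 21-22 |
Completion: P0=20  P1=9  P2=21  P3=22  P4=15
Turnaround (C−A): P0=14  P1=4  P2=10  P3=16  P4=7
Turnaround(P2) = completion − arrival = 21 − 11 = 10

10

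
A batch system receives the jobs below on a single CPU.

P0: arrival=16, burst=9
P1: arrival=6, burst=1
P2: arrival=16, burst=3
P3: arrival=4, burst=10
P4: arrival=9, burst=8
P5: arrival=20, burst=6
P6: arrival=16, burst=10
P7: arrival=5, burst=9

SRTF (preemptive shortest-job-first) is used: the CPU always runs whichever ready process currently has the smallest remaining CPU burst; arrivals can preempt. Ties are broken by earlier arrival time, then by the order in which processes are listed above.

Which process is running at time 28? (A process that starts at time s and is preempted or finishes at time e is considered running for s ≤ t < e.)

P5

Timeline: | idle 0-4 | P3 4-6 | P1 6-7 | P3 7-15 | P4 15-16 | P2 16-19 | P4 19-26 | P5 26-32 | P7 32-41 | P0 41-50 | P6 50-60 |
Completion: P0=50  P1=7  P2=19  P3=15  P4=26  P5=32  P6=60  P7=41
Turnaround (C−A): P0=34  P1=1  P2=3  P3=11  P4=17  P5=12  P6=44  P7=36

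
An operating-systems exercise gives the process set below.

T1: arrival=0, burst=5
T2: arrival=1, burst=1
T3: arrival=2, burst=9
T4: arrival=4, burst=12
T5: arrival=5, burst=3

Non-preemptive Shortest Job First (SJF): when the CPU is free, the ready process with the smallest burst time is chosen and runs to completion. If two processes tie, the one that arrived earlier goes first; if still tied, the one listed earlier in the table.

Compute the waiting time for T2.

Gantt: | T1 0-5 | T2 5-6 | T5 6-9 | T3 9-18 | T4 18-30 |
Completion: T1=5  T2=6  T3=18  T4=30  T5=9
Turnaround (C−A): T1=5  T2=5  T3=16  T4=26  T5=4
Waiting(T2) = turnaround − burst = 5 − 1 = 4

4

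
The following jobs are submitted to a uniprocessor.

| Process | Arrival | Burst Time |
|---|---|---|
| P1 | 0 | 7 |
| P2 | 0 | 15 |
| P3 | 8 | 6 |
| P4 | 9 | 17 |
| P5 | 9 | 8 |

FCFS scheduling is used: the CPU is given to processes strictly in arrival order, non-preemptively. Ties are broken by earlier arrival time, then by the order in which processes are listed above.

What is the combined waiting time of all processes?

76

Timeline: | P1 0-7 | P2 7-22 | P3 22-28 | P4 28-45 | P5 45-53 |
Completion: P1=7  P2=22  P3=28  P4=45  P5=53
Turnaround (C−A): P1=7  P2=22  P3=20  P4=36  P5=44
Waiting = turnaround − burst: P1=0, P2=7, P3=14, P4=19, P5=36
Total waiting = 0 + 7 + 14 + 19 + 36 = 76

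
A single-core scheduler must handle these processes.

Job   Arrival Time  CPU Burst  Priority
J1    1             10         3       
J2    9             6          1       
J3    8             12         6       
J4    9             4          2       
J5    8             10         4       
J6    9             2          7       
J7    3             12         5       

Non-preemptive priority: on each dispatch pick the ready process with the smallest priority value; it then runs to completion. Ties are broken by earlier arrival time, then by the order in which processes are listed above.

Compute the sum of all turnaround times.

Gantt: | idle 0-1 | J1 1-11 | J2 11-17 | J4 17-21 | J5 21-31 | J7 31-43 | J3 43-55 | J6 55-57 |
Completion: J1=11  J2=17  J3=55  J4=21  J5=31  J6=57  J7=43
Turnaround = completion − arrival: J1=10, J2=8, J3=47, J4=12, J5=23, J6=48, J7=40
Total turnaround = 10 + 8 + 47 + 12 + 23 + 48 + 40 = 188

188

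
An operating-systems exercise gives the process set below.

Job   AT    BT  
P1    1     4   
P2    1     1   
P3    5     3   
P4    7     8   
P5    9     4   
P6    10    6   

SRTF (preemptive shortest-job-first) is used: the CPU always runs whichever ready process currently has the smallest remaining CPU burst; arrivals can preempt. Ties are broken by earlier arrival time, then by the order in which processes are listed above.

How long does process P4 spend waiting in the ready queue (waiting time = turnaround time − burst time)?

Gantt: | idle 0-1 | P2 1-2 | P1 2-6 | P3 6-9 | P5 9-13 | P6 13-19 | P4 19-27 |
Completion: P1=6  P2=2  P3=9  P4=27  P5=13  P6=19
Turnaround (C−A): P1=5  P2=1  P3=4  P4=20  P5=4  P6=9
Waiting(P4) = turnaround − burst = 20 − 8 = 12

12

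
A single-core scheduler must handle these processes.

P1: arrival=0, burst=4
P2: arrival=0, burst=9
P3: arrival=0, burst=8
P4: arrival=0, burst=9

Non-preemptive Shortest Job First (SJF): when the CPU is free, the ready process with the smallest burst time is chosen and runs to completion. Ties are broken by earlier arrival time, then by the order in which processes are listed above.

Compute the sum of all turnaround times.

Gantt: | P1 0-4 | P3 4-12 | P2 12-21 | P4 21-30 |
Completion: P1=4  P2=21  P3=12  P4=30
Turnaround (C−A): P1=4  P2=21  P3=12  P4=30
Turnaround = completion − arrival: P1=4, P2=21, P3=12, P4=30
Total turnaround = 4 + 21 + 12 + 30 = 67

67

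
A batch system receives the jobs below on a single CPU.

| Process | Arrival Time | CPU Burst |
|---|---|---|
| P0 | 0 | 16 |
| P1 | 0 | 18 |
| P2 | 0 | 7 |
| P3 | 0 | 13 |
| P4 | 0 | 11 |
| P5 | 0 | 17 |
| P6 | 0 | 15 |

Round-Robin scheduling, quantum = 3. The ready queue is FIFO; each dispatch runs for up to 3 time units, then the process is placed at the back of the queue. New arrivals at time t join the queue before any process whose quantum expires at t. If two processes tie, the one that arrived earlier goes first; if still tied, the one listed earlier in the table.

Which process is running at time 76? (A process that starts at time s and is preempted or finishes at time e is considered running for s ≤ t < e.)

P6

Gantt: | P0 0-3 | P1 3-6 | P2 6-9 | P3 9-12 | P4 12-15 | P5 15-18 | P6 18-21 | P0 21-24 | P1 24-27 | P2 27-30 | P3 30-33 | P4 33-36 | P5 36-39 | P6 39-42 | P0 42-45 | P1 45-48 | P2 48-49 | P3 49-52 | P4 52-55 | P5 55-58 | P6 58-61 | P0 61-64 | P1 64-67 | P3 67-70 | P4 70-72 | P5 72-75 | P6 75-78 | P0 78-81 | P1 81-84 | P3 84-85 | P5 85-88 | P6 88-91 | P0 91-92 | P1 92-95 | P5 95-97 |
Completion: P0=92  P1=95  P2=49  P3=85  P4=72  P5=97  P6=91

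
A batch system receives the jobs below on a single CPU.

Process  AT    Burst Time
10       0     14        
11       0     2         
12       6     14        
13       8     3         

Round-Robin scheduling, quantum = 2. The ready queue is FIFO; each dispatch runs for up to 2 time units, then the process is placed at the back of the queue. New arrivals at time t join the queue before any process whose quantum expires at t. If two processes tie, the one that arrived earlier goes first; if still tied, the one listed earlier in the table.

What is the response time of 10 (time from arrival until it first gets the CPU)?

0

Schedule: | 10 0-2 | 11 2-4 | 10 4-6 | 12 6-8 | 10 8-10 | 13 10-12 | 12 12-14 | 10 14-16 | 13 16-17 | 12 17-19 | 10 19-21 | 12 21-23 | 10 23-25 | 12 25-27 | 10 27-29 | 12 29-33 |
Completion: 10=29  11=4  12=33  13=17
Response(10) = first start − arrival = 0 − 0 = 0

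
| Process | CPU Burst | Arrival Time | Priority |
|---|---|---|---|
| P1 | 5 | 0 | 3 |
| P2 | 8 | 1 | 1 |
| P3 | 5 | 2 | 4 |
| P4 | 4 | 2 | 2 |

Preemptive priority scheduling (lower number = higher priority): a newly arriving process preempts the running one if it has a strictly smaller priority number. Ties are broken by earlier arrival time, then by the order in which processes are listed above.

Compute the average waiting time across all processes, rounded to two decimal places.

Schedule: | P1 0-1 | P2 1-9 | P4 9-13 | P1 13-17 | P3 17-22 |
Completion: P1=17  P2=9  P3=22  P4=13
Turnaround (C−A): P1=17  P2=8  P3=20  P4=11
Waiting times: P1=12, P2=0, P3=15, P4=7
Average waiting = (12+0+15+7) / 4 = 34/4 = 8.50

8.50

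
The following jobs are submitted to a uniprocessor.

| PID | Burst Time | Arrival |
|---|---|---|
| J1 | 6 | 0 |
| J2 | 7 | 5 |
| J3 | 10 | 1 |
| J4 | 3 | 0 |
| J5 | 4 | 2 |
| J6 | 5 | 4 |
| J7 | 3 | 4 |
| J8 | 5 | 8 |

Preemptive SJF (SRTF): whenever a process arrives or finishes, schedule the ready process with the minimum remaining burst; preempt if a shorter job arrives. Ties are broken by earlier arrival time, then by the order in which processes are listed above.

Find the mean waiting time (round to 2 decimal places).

11.25

Timeline: | J4 0-3 | J5 3-7 | J7 7-10 | J6 10-15 | J8 15-20 | J1 20-26 | J2 26-33 | J3 33-43 |
Completion: J1=26  J2=33  J3=43  J4=3  J5=7  J6=15  J7=10  J8=20
Turnaround (C−A): J1=26  J2=28  J3=42  J4=3  J5=5  J6=11  J7=6  J8=12
Waiting times: J1=20, J2=21, J3=32, J4=0, J5=1, J6=6, J7=3, J8=7
Average waiting = (20+21+32+0+1+6+3+7) / 8 = 90/8 = 11.25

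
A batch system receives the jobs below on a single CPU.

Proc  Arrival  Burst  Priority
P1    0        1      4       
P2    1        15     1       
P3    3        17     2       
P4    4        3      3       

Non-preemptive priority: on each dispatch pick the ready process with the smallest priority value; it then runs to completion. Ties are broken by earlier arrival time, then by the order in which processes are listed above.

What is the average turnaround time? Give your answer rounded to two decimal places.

Timeline: | P1 0-1 | P2 1-16 | P3 16-33 | P4 33-36 |
Completion: P1=1  P2=16  P3=33  P4=36
Turnaround times: P1=1, P2=15, P3=30, P4=32
Average turnaround = (1+15+30+32) / 4 = 78/4 = 19.50

19.50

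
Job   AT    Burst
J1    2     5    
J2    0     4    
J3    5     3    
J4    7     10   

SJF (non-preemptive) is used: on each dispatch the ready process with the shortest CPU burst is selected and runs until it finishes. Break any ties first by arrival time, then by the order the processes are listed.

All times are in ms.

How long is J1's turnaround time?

Timeline: | J2 0-4 | J1 4-9 | J3 9-12 | J4 12-22 |
Completion: J1=9  J2=4  J3=12  J4=22
Turnaround (C−A): J1=7  J2=4  J3=7  J4=15
Turnaround(J1) = completion − arrival = 9 − 2 = 7

7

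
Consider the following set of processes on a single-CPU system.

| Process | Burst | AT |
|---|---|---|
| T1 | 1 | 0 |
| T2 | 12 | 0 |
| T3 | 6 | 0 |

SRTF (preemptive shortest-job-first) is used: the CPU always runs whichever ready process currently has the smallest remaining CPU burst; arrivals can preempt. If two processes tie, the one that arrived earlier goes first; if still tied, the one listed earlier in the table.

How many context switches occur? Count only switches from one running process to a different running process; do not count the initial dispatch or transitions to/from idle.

2

Schedule: | T1 0-1 | T3 1-7 | T2 7-19 |
Completion: T1=1  T2=19  T3=7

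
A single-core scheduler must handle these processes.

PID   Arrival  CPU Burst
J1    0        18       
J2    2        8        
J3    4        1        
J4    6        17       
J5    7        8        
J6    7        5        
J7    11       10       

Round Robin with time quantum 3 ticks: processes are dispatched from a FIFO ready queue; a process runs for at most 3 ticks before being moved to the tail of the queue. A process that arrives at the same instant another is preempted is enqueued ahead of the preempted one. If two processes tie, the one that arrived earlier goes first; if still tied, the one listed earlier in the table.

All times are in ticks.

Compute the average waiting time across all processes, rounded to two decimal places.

Gantt: | J1 0-3 | J2 3-6 | J1 6-9 | J3 9-10 | J4 10-13 | J2 13-16 | J5 16-19 | J6 19-22 | J1 22-25 | J7 25-28 | J4 28-31 | J2 31-33 | J5 33-36 | J6 36-38 | J1 38-41 | J7 41-44 | J4 44-47 | J5 47-49 | J1 49-52 | J7 52-55 | J4 55-58 | J1 58-61 | J7 61-62 | J4 62-67 |
Completion: J1=61  J2=33  J3=10  J4=67  J5=49  J6=38  J7=62
Turnaround (C−A): J1=61  J2=31  J3=6  J4=61  J5=42  J6=31  J7=51
Waiting times: J1=43, J2=23, J3=5, J4=44, J5=34, J6=26, J7=41
Average waiting = (43+23+5+44+34+26+41) / 7 = 216/7 = 30.86

30.86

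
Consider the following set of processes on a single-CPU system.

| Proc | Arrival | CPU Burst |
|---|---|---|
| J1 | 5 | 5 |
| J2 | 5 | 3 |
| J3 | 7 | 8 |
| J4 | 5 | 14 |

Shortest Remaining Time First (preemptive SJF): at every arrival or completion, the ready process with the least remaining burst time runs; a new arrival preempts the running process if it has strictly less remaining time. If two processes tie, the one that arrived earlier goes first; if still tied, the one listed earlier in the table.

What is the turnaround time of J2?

3

Timeline: | idle 0-5 | J2 5-8 | J1 8-13 | J3 13-21 | J4 21-35 |
Completion: J1=13  J2=8  J3=21  J4=35
Turnaround (C−A): J1=8  J2=3  J3=14  J4=30
Turnaround(J2) = completion − arrival = 8 − 5 = 3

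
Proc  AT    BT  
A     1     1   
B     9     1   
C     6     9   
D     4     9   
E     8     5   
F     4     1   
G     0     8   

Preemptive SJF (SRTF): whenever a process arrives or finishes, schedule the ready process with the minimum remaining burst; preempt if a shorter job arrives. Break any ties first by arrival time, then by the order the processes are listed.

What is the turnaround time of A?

Gantt: | G 0-1 | A 1-2 | G 2-4 | F 4-5 | G 5-10 | B 10-11 | E 11-16 | D 16-25 | C 25-34 |
Completion: A=2  B=11  C=34  D=25  E=16  F=5  G=10
Turnaround (C−A): A=1  B=2  C=28  D=21  E=8  F=1  G=10
Turnaround(A) = completion − arrival = 2 − 1 = 1

1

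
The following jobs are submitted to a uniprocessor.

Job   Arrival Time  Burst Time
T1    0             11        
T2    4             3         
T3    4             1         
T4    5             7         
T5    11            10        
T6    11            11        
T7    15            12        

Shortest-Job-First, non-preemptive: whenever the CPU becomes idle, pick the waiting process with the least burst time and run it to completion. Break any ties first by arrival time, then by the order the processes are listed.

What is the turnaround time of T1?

11

Schedule: | T1 0-11 | T3 11-12 | T2 12-15 | T4 15-22 | T5 22-32 | T6 32-43 | T7 43-55 |
Completion: T1=11  T2=15  T3=12  T4=22  T5=32  T6=43  T7=55
Turnaround (C−A): T1=11  T2=11  T3=8  T4=17  T5=21  T6=32  T7=40
Turnaround(T1) = completion − arrival = 11 − 0 = 11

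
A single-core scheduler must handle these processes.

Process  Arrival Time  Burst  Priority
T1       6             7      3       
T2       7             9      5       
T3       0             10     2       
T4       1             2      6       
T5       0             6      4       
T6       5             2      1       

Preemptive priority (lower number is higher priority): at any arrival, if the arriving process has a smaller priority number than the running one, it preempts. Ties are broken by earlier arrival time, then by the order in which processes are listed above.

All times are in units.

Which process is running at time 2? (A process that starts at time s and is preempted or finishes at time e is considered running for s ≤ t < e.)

Schedule: | T3 0-5 | T6 5-7 | T3 7-12 | T1 12-19 | T5 19-25 | T2 25-34 | T4 34-36 |
Completion: T1=19  T2=34  T3=12  T4=36  T5=25  T6=7

T3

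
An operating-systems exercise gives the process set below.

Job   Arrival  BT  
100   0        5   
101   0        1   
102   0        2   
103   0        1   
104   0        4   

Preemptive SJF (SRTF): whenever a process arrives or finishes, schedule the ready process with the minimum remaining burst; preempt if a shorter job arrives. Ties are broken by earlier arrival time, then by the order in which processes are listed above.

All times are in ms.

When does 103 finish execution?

2

Timeline: | 101 0-1 | 103 1-2 | 102 2-4 | 104 4-8 | 100 8-13 |
Completion: 100=13  101=1  102=4  103=2  104=8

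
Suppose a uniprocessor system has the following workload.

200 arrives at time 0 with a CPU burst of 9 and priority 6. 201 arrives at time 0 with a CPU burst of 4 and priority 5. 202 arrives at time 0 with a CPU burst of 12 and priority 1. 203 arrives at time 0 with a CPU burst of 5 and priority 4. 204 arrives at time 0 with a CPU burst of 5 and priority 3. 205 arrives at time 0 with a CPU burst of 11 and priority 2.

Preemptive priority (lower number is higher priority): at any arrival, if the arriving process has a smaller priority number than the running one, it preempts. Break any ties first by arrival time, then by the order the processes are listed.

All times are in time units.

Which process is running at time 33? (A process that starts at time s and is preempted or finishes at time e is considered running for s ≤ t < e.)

Gantt: | 202 0-12 | 205 12-23 | 204 23-28 | 203 28-33 | 201 33-37 | 200 37-46 |
Completion: 200=46  201=37  202=12  203=33  204=28  205=23
Turnaround (C−A): 200=46  201=37  202=12  203=33  204=28  205=23

201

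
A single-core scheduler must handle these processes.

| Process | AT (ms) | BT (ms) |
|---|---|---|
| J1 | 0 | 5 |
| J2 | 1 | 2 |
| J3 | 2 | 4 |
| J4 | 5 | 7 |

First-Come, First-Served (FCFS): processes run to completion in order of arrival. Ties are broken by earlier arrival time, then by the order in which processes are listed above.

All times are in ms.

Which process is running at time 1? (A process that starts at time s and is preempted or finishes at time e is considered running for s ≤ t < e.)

Gantt: | J1 0-5 | J2 5-7 | J3 7-11 | J4 11-18 |
Completion: J1=5  J2=7  J3=11  J4=18

J1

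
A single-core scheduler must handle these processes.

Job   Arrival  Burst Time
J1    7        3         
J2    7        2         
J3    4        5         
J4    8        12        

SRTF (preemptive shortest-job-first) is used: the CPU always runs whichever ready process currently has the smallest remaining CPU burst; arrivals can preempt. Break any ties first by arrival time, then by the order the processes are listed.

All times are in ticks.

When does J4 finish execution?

26

Timeline: | idle 0-4 | J3 4-9 | J2 9-11 | J1 11-14 | J4 14-26 |
Completion: J1=14  J2=11  J3=9  J4=26
Turnaround (C−A): J1=7  J2=4  J3=5  J4=18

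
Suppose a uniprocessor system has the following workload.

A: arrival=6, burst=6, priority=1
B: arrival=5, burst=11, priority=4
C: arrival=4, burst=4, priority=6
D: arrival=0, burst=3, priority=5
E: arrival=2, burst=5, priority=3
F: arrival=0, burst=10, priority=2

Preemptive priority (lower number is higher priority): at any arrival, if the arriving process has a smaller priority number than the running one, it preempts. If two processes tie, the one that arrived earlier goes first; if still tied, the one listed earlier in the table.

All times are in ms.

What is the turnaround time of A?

Schedule: | F 0-6 | A 6-12 | F 12-16 | E 16-21 | B 21-32 | D 32-35 | C 35-39 |
Completion: A=12  B=32  C=39  D=35  E=21  F=16
Turnaround(A) = completion − arrival = 12 − 6 = 6

6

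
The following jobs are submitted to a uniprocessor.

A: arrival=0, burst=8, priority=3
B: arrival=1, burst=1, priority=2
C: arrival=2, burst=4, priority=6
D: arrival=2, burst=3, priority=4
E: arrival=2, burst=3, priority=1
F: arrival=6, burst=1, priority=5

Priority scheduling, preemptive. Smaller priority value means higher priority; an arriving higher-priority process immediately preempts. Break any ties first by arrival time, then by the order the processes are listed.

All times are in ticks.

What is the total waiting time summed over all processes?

37

Schedule: | A 0-1 | B 1-2 | E 2-5 | A 5-12 | D 12-15 | F 15-16 | C 16-20 |
Completion: A=12  B=2  C=20  D=15  E=5  F=16
Turnaround (C−A): A=12  B=1  C=18  D=13  E=3  F=10
Waiting = turnaround − burst: A=4, B=0, C=14, D=10, E=0, F=9
Total waiting = 4 + 0 + 14 + 10 + 0 + 9 = 37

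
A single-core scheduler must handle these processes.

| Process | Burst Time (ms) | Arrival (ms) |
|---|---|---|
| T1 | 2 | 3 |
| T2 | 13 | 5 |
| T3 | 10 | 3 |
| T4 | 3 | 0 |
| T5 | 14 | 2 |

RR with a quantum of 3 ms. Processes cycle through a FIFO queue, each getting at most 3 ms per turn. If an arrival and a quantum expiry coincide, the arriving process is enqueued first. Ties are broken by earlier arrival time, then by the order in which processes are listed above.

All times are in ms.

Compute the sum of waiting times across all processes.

75

Gantt: | T4 0-3 | T5 3-6 | T1 6-8 | T3 8-11 | T2 11-14 | T5 14-17 | T3 17-20 | T2 20-23 | T5 23-26 | T3 26-29 | T2 29-32 | T5 32-35 | T3 35-36 | T2 36-39 | T5 39-41 | T2 41-42 |
Completion: T1=8  T2=42  T3=36  T4=3  T5=41
Turnaround (C−A): T1=5  T2=37  T3=33  T4=3  T5=39
Waiting = turnaround − burst: T1=3, T2=24, T3=23, T4=0, T5=25
Total waiting = 3 + 24 + 23 + 0 + 25 = 75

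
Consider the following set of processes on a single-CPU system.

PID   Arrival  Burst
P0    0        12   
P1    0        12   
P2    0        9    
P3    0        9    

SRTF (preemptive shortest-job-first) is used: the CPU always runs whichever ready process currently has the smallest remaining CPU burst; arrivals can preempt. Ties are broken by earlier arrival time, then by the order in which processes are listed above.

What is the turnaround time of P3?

Gantt: | P2 0-9 | P3 9-18 | P0 18-30 | P1 30-42 |
Completion: P0=30  P1=42  P2=9  P3=18
Turnaround(P3) = completion − arrival = 18 − 0 = 18

18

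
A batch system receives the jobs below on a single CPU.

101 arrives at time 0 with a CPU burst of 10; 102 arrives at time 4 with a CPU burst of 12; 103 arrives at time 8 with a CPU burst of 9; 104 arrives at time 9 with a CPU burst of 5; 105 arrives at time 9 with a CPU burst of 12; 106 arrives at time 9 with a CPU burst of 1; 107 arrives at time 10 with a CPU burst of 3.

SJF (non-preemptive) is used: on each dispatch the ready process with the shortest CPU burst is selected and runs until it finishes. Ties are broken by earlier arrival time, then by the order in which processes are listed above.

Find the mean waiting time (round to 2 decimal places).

Schedule: | 101 0-10 | 106 10-11 | 107 11-14 | 104 14-19 | 103 19-28 | 102 28-40 | 105 40-52 |
Completion: 101=10  102=40  103=28  104=19  105=52  106=11  107=14
Waiting times: 101=0, 102=24, 103=11, 104=5, 105=31, 106=1, 107=1
Average waiting = (0+24+11+5+31+1+1) / 7 = 73/7 = 10.43

10.43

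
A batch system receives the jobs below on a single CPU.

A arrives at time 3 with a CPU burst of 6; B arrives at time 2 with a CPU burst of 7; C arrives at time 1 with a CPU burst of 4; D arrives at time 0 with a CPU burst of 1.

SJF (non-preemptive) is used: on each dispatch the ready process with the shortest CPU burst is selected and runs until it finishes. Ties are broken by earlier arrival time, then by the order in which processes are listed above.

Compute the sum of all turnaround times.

Gantt: | D 0-1 | C 1-5 | A 5-11 | B 11-18 |
Completion: A=11  B=18  C=5  D=1
Turnaround (C−A): A=8  B=16  C=4  D=1
Turnaround = completion − arrival: A=8, B=16, C=4, D=1
Total turnaround = 8 + 16 + 4 + 1 = 29

29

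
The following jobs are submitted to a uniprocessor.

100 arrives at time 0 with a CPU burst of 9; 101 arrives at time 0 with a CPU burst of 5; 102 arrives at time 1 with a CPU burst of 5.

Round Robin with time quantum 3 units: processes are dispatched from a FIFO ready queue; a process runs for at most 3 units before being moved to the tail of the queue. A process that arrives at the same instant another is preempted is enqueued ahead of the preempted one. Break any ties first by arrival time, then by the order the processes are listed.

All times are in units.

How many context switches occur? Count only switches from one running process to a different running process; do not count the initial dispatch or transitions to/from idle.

6

Timeline: | 100 0-3 | 101 3-6 | 102 6-9 | 100 9-12 | 101 12-14 | 102 14-16 | 100 16-19 |
Completion: 100=19  101=14  102=16
Turnaround (C−A): 100=19  101=14  102=15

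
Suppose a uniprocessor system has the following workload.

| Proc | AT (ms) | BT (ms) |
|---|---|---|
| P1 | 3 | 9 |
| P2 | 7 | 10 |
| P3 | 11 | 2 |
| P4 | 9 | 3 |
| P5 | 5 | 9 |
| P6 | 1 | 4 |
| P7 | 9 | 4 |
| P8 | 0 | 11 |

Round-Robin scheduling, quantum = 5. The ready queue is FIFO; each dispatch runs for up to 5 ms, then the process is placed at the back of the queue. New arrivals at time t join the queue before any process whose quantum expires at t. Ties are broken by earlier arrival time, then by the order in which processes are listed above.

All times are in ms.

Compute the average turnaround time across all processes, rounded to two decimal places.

Gantt: | P8 0-5 | P6 5-9 | P1 9-14 | P5 14-19 | P8 19-24 | P2 24-29 | P4 29-32 | P7 32-36 | P3 36-38 | P1 38-42 | P5 42-46 | P8 46-47 | P2 47-52 |
Completion: P1=42  P2=52  P3=38  P4=32  P5=46  P6=9  P7=36  P8=47
Turnaround (C−A): P1=39  P2=45  P3=27  P4=23  P5=41  P6=8  P7=27  P8=47
Turnaround times: P1=39, P2=45, P3=27, P4=23, P5=41, P6=8, P7=27, P8=47
Average turnaround = (39+45+27+23+41+8+27+47) / 8 = 257/8 = 32.13

32.13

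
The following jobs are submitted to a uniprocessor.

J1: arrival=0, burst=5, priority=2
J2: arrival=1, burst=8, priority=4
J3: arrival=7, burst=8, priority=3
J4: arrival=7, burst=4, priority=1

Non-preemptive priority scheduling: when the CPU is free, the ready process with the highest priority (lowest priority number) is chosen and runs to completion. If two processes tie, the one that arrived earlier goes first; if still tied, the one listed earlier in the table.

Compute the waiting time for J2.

Gantt: | J1 0-5 | J2 5-13 | J4 13-17 | J3 17-25 |
Completion: J1=5  J2=13  J3=25  J4=17
Waiting(J2) = turnaround − burst = 12 − 8 = 4

4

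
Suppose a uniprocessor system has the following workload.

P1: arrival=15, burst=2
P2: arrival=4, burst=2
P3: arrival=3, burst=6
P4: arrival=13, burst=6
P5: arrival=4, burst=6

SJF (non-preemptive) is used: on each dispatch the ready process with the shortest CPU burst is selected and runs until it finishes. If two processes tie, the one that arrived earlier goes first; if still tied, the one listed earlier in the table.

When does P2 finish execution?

11

Schedule: | idle 0-3 | P3 3-9 | P2 9-11 | P5 11-17 | P1 17-19 | P4 19-25 |
Completion: P1=19  P2=11  P3=9  P4=25  P5=17
Turnaround (C−A): P1=4  P2=7  P3=6  P4=12  P5=13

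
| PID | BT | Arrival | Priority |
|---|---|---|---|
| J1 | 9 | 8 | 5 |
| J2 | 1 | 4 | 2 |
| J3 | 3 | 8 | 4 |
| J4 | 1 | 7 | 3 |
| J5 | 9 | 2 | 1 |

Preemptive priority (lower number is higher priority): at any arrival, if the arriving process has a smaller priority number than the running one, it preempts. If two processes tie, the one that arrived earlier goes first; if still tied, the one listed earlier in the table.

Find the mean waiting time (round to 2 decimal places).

Timeline: | idle 0-2 | J5 2-11 | J2 11-12 | J4 12-13 | J3 13-16 | J1 16-25 |
Completion: J1=25  J2=12  J3=16  J4=13  J5=11
Turnaround (C−A): J1=17  J2=8  J3=8  J4=6  J5=9
Waiting times: J1=8, J2=7, J3=5, J4=5, J5=0
Average waiting = (8+7+5+5+0) / 5 = 25/5 = 5.00

5.00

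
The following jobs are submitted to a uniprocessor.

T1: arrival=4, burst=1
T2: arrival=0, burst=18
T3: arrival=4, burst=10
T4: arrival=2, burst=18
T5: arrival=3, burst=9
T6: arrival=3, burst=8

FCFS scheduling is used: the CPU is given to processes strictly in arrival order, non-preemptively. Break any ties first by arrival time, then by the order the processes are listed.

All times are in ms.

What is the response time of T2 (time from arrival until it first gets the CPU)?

Gantt: | T2 0-18 | T4 18-36 | T5 36-45 | T6 45-53 | T1 53-54 | T3 54-64 |
Completion: T1=54  T2=18  T3=64  T4=36  T5=45  T6=53
Turnaround (C−A): T1=50  T2=18  T3=60  T4=34  T5=42  T6=50
Response(T2) = first start − arrival = 0 − 0 = 0

0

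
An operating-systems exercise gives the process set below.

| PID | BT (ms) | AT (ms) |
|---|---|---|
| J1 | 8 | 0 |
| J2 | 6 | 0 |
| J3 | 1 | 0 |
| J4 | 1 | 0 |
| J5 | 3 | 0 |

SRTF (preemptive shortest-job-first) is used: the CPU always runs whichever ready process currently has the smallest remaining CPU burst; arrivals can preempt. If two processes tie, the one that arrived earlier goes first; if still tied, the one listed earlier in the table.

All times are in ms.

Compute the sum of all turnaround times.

38

Gantt: | J3 0-1 | J4 1-2 | J5 2-5 | J2 5-11 | J1 11-19 |
Completion: J1=19  J2=11  J3=1  J4=2  J5=5
Turnaround (C−A): J1=19  J2=11  J3=1  J4=2  J5=5
Turnaround = completion − arrival: J1=19, J2=11, J3=1, J4=2, J5=5
Total turnaround = 19 + 11 + 1 + 2 + 5 = 38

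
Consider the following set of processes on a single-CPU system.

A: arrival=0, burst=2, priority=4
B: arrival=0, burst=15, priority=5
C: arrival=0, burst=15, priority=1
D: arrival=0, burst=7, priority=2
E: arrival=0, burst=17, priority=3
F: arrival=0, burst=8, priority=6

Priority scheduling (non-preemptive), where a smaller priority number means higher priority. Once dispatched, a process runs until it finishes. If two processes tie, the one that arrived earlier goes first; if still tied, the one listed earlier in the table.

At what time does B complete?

56

Timeline: | C 0-15 | D 15-22 | E 22-39 | A 39-41 | B 41-56 | F 56-64 |
Completion: A=41  B=56  C=15  D=22  E=39  F=64
Turnaround (C−A): A=41  B=56  C=15  D=22  E=39  F=64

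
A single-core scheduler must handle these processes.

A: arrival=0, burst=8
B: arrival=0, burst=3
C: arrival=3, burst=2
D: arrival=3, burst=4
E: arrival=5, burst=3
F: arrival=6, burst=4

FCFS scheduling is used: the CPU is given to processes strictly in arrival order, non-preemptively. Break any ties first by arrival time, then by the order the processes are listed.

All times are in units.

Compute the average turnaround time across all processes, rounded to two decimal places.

12.67

Timeline: | A 0-8 | B 8-11 | C 11-13 | D 13-17 | E 17-20 | F 20-24 |
Completion: A=8  B=11  C=13  D=17  E=20  F=24
Turnaround (C−A): A=8  B=11  C=10  D=14  E=15  F=18
Turnaround times: A=8, B=11, C=10, D=14, E=15, F=18
Average turnaround = (8+11+10+14+15+18) / 6 = 76/6 = 12.67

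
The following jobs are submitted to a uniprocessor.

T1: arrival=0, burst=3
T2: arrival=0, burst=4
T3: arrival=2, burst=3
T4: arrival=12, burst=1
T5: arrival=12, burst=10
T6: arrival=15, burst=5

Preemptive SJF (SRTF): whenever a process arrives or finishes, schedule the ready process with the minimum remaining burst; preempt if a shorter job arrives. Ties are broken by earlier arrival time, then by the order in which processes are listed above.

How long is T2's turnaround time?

10

Gantt: | T1 0-3 | T3 3-6 | T2 6-10 | idle 10-12 | T4 12-13 | T5 13-15 | T6 15-20 | T5 20-28 |
Completion: T1=3  T2=10  T3=6  T4=13  T5=28  T6=20
Turnaround (C−A): T1=3  T2=10  T3=4  T4=1  T5=16  T6=5
Turnaround(T2) = completion − arrival = 10 − 0 = 10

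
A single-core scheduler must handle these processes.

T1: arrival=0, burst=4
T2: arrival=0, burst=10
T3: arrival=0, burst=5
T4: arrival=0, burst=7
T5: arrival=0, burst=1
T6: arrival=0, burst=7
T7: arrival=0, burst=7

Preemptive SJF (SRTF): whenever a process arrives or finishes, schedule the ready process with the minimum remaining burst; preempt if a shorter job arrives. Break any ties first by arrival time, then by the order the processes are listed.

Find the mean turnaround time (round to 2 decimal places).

Gantt: | T5 0-1 | T1 1-5 | T3 5-10 | T4 10-17 | T6 17-24 | T7 24-31 | T2 31-41 |
Completion: T1=5  T2=41  T3=10  T4=17  T5=1  T6=24  T7=31
Turnaround (C−A): T1=5  T2=41  T3=10  T4=17  T5=1  T6=24  T7=31
Turnaround times: T1=5, T2=41, T3=10, T4=17, T5=1, T6=24, T7=31
Average turnaround = (5+41+10+17+1+24+31) / 7 = 129/7 = 18.43

18.43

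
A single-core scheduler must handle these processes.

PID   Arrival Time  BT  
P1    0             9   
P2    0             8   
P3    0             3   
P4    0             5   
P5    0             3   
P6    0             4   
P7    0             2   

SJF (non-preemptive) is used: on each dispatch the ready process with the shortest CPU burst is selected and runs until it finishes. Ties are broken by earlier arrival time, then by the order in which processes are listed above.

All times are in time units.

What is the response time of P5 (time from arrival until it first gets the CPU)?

5

Schedule: | P7 0-2 | P3 2-5 | P5 5-8 | P6 8-12 | P4 12-17 | P2 17-25 | P1 25-34 |
Completion: P1=34  P2=25  P3=5  P4=17  P5=8  P6=12  P7=2
Turnaround (C−A): P1=34  P2=25  P3=5  P4=17  P5=8  P6=12  P7=2
Response(P5) = first start − arrival = 5 − 0 = 5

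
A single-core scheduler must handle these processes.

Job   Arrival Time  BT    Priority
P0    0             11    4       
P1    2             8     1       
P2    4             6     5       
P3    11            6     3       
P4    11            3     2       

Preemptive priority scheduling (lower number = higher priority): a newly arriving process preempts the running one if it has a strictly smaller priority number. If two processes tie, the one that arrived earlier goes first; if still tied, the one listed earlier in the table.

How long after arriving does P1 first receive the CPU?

0

Schedule: | P0 0-2 | P1 2-10 | P0 10-11 | P4 11-14 | P3 14-20 | P0 20-28 | P2 28-34 |
Completion: P0=28  P1=10  P2=34  P3=20  P4=14
Response(P1) = first start − arrival = 2 − 2 = 0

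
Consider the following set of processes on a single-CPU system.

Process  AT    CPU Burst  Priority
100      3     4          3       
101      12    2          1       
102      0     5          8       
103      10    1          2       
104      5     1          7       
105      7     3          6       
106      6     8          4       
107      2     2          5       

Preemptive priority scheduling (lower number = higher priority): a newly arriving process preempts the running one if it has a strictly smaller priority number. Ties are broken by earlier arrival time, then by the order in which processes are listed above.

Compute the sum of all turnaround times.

Timeline: | 102 0-2 | 107 2-3 | 100 3-7 | 106 7-10 | 103 10-11 | 106 11-12 | 101 12-14 | 106 14-18 | 107 18-19 | 105 19-22 | 104 22-23 | 102 23-26 |
Completion: 100=7  101=14  102=26  103=11  104=23  105=22  106=18  107=19
Turnaround (C−A): 100=4  101=2  102=26  103=1  104=18  105=15  106=12  107=17
Turnaround = completion − arrival: 100=4, 101=2, 102=26, 103=1, 104=18, 105=15, 106=12, 107=17
Total turnaround = 4 + 2 + 26 + 1 + 18 + 15 + 12 + 17 = 95

95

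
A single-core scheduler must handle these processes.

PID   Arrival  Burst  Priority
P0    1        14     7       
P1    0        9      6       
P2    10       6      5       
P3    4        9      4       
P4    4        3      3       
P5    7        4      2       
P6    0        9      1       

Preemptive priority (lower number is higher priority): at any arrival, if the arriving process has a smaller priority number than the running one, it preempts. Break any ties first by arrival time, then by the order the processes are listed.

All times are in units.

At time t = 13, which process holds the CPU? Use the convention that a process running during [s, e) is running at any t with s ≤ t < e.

P4

Timeline: | P6 0-9 | P5 9-13 | P4 13-16 | P3 16-25 | P2 25-31 | P1 31-40 | P0 40-54 |
Completion: P0=54  P1=40  P2=31  P3=25  P4=16  P5=13  P6=9
Turnaround (C−A): P0=53  P1=40  P2=21  P3=21  P4=12  P5=6  P6=9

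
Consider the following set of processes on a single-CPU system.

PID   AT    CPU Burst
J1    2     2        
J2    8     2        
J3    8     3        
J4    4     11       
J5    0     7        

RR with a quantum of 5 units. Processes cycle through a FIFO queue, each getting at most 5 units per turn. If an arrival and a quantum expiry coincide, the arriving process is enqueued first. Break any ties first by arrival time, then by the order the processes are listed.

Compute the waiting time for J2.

Schedule: | J5 0-5 | J1 5-7 | J4 7-12 | J5 12-14 | J2 14-16 | J3 16-19 | J4 19-25 |
Completion: J1=7  J2=16  J3=19  J4=25  J5=14
Turnaround (C−A): J1=5  J2=8  J3=11  J4=21  J5=14
Waiting(J2) = turnaround − burst = 8 − 2 = 6

6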